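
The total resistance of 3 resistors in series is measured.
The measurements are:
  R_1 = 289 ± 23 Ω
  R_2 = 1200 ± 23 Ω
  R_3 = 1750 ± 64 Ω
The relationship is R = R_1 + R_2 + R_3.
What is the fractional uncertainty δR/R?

R is a linear combination, so absolute uncertainties add in quadrature:
  (δR_1)² = 529;  (δR_2)² = 529;  (δR_3)² = 4100
δR = √(5150) = 71.8 Ω
R = 3240 Ω, so δR/R = 71.8/3240 = 0.0222.

0.0222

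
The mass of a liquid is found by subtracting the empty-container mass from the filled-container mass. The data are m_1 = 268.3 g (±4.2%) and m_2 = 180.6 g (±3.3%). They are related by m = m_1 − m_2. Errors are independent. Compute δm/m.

Sums and differences: (δm)² = Σ (cᵢ δxᵢ)².
  (δm_1)² = 127;  (δm_2)² = 35.5
δm = √(163) = 12.7 g
m = 87.70 g, so δm/m = 12.7/87.70 = 0.145.

0.145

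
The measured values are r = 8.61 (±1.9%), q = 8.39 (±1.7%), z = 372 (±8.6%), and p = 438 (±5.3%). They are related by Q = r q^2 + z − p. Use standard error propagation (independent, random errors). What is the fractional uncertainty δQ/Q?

0.0852

Let w = r·q^2 = 606. δw/w = √((1·δr/r)² + (2·δq/q)²) = √(0.000361 + 0.00116) = 0.0389, so δw = 23.6.
Q = w + z − p: δQ = √(δw² + δz² + δp²) = √(557 + 1020 + 539) = 46.0
Q = 540, so δQ/Q = 46.0/540 = 0.0852.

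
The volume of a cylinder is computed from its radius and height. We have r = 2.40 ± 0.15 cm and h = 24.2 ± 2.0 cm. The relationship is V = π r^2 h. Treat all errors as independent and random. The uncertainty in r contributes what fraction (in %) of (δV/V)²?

(δV/V)² = (2·δr/r)² + (1·δh/h)²
  r term: (2×0.0625)² = 0.0156
  h term: (1×0.0826)² = 0.00683
Total = 0.0225. Share from r = 0.0156/0.0225 = 0.696.

69.6%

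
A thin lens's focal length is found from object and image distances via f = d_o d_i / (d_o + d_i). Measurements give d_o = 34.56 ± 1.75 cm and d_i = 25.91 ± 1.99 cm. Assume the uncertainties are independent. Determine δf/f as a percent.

4.90%

∂f/∂d_o = (d_i/(d_o+d_i))² = 0.184;  ∂f/∂d_i = (d_o/(d_o+d_i))² = 0.327
δf = √((∂f/∂d_o · δd_o)² + (∂f/∂d_i · δd_i)²) = √(0.103 + 0.423) = 0.725 cm
f = 14.81 cm, so δf/f = 0.725/14.81 = 0.0490.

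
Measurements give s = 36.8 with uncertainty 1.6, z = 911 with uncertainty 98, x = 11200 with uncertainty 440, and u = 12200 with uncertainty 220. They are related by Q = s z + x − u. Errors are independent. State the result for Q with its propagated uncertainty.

Let p = s·z = 33500. δp/p = √((1·δs/s)² + (1·δz/z)²) = √(0.00189 + 0.0116) = 0.116, so δp = 3890.
Q = p + x − u: δQ = √(δp² + δx² + δu²) = √(1.51e+07 + 1.94e+05 + 48400) = 3920
Q = 32500.

32500 ± 3920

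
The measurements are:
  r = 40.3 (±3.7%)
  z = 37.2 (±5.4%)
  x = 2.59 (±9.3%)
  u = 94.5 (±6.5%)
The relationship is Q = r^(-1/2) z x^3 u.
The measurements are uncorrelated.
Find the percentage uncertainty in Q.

For a monomial Q ∝ r^(-1/2), z, x^3, u, fractional errors add in quadrature:
  (−½·δr/r)² = (-0.5×0.0370)² = 0.000342;  (1·δz/z)² = (1×0.0540)² = 0.00292;  (3·δx/x)² = (3×0.0930)² = 0.0778;  (1·δu/u)² = (1×0.0650)² = 0.00423
δQ/Q = √(0.0853) = 0.292

29.2%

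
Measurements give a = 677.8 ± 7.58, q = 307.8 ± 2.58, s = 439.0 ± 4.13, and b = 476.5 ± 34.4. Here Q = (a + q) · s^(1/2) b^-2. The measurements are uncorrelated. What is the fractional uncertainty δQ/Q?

Let u = a + q = 985.6. δu = √(δa² + δq²) = √(57.5 + 6.66) = 8.01, so δu/u = 0.00812.
Q is then a monomial in u, s, b:
δQ/Q = √((δu/u)² + (½·δs/s)² + (-2·δb/b)²) = √(6.6e-05 + 2.21e-05 + 0.0208) = 0.145

0.145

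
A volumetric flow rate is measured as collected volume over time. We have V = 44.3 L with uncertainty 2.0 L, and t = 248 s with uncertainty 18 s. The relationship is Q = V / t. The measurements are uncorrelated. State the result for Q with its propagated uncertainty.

Products/powers → add relative errors in quadrature, weighted by exponent:
  (1·δV/V)² = (1×0.0451)² = 0.00204;  (-1·δt/t)² = (-1×0.0726)² = 0.00527
δQ/Q = √(0.00731) = 0.0855
Q = 0.179 L/s, so δQ = 0.0855 × 0.179 = 0.0153 L/s.

0.179 ± 0.0153 L/s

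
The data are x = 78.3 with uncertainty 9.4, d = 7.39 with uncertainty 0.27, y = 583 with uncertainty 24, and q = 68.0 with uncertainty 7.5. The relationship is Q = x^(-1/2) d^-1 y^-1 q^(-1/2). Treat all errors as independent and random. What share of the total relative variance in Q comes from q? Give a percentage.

31.4%

(δQ/Q)² = (−½·δx/x)² + (-1·δd/d)² + (-1·δy/y)² + (−½·δq/q)²
  x term: (-0.5×0.120)² = 0.00360
  d term: (-1×0.0365)² = 0.00133
  y term: (-1×0.0412)² = 0.00169
  q term: (-0.5×0.110)² = 0.00304
Total = 0.00967. Share from q = 0.00304/0.00967 = 0.314.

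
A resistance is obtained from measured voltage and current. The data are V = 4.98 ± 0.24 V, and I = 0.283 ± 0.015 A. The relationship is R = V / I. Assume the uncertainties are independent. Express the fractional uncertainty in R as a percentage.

Relative error in a monomial: (δR/R)² = Σ (nᵢ · δxᵢ/xᵢ)².
  (1·δV/V)² = (1×0.0482)² = 0.00232;  (-1·δI/I)² = (-1×0.0530)² = 0.00281
δR/R = √(0.00513) = 0.0716

7.16%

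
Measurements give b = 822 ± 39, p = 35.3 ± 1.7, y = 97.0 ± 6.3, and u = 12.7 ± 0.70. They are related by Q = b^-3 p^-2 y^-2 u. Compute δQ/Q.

0.222

For a monomial Q ∝ b^-3, p^-2, y^-2, u, fractional errors add in quadrature:
  (-3·δb/b)² = (-3×0.0474)² = 0.0203;  (-2·δp/p)² = (-2×0.0482)² = 0.00928;  (-2·δy/y)² = (-2×0.0649)² = 0.0169;  (1·δu/u)² = (1×0.0551)² = 0.00304
δQ/Q = √(0.0494) = 0.222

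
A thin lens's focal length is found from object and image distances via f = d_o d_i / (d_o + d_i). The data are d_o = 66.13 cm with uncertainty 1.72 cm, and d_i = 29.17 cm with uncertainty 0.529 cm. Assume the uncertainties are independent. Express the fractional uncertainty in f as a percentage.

1.49%

∂f/∂d_o = (d_i/(d_o+d_i))² = 0.0937;  ∂f/∂d_i = (d_o/(d_o+d_i))² = 0.482
δf = √((∂f/∂d_o · δd_o)² + (∂f/∂d_i · δd_i)²) = √(0.0260 + 0.0649) = 0.301 cm
f = 20.24 cm, so δf/f = 0.301/20.24 = 0.0149.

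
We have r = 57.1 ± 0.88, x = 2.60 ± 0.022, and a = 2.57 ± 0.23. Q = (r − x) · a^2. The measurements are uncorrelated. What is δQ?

64.7

Let u = r − x = 54.5. δu = √(δr² + δx²) = √(0.774 + 0.000484) = 0.880, so δu/u = 0.0162.
Q is then a monomial in u, a:
δQ/Q = √((δu/u)² + (2·δa/a)²) = √(0.000261 + 0.0320) = 0.180
Q = 360, so δQ = 0.180 × 360 = 64.7.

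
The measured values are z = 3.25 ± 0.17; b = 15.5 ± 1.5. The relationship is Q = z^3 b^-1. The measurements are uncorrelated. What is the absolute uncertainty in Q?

0.408

For a monomial Q ∝ z^3, b^-1, fractional errors add in quadrature:
  (3·δz/z)² = (3×0.0523)² = 0.0246;  (-1·δb/b)² = (-1×0.0968)² = 0.00937
δQ/Q = √(0.0340) = 0.184
Q = 2.21, so δQ = 0.184 × 2.21 = 0.408.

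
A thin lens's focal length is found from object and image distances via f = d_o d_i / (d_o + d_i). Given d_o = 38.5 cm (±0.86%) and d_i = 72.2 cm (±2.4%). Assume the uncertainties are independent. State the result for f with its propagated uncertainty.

∂f/∂d_o = (d_i/(d_o+d_i))² = 0.425;  ∂f/∂d_i = (d_o/(d_o+d_i))² = 0.121
δf = √((∂f/∂d_o · δd_o)² + (∂f/∂d_i · δd_i)²) = √(0.0198 + 0.0439) = 0.253 cm
f = 25.1 cm.

25.1 ± 0.253 cm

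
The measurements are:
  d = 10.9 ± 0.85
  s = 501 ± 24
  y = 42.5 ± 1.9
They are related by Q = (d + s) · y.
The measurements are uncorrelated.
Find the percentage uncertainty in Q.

Let u = d + s = 512. δu = √(δd² + δs²) = √(0.722 + 576) = 24.0, so δu/u = 0.0469.
Q is then a monomial in u, y:
δQ/Q = √((δu/u)² + (1·δy/y)²) = √(0.00220 + 0.00200) = 0.0648

6.48%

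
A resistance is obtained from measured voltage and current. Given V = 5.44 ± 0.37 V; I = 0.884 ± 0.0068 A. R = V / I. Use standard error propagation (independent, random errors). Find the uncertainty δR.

Relative error in a monomial: (δR/R)² = Σ (nᵢ · δxᵢ/xᵢ)².
  (1·δV/V)² = (1×0.0680)² = 0.00463;  (-1·δI/I)² = (-1×0.00769)² = 5.92e-05
δR/R = √(0.00469) = 0.0684
R = 6.15 Ω, so δR = 0.0684 × 6.15 = 0.421 Ω.

0.421 Ω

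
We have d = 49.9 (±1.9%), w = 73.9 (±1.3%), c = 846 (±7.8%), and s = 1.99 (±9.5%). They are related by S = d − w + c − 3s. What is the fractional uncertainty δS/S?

0.0809

Absolute uncertainties add in quadrature for a linear combination:
  (δd)² = 0.899;  (δw)² = 0.923;  (δc)² = 4350;  (3·δs)² = 0.322
δS = √(4360) = 66.0
S = 816, so δS/S = 66.0/816 = 0.0809.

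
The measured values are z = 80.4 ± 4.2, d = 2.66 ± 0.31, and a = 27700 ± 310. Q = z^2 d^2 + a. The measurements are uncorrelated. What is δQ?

Let p = z^2·d^2 = 45700. δp/p = √((2·δz/z)² + (2·δd/d)²) = √(0.0109 + 0.0543) = 0.255, so δp = 11700.
Q = p + a: δQ = √(δp² + δa²) = √(1.36e+08 + 96100) = 11700

11700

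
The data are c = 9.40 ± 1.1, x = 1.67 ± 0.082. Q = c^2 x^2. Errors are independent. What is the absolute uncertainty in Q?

62.5

Products/powers → add relative errors in quadrature, weighted by exponent:
  (2·δc/c)² = (2×0.117)² = 0.0548;  (2·δx/x)² = (2×0.0491)² = 0.00964
δQ/Q = √(0.0644) = 0.254
Q = 246, so δQ = 0.254 × 246 = 62.5.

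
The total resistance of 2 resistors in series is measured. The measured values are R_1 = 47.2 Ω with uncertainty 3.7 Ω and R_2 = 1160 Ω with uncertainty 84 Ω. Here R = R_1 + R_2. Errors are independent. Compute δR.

Absolute uncertainties add in quadrature for a linear combination:
  (δR_1)² = 13.7;  (δR_2)² = 7060
δR = √(7070) = 84.1 Ω

84.1 Ω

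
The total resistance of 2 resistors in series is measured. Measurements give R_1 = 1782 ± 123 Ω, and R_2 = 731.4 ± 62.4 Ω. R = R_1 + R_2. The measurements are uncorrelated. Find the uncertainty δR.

138 Ω

R is a linear combination, so absolute uncertainties add in quadrature:
  (δR_1)² = 15100;  (δR_2)² = 3890
δR = √(19000) = 138 Ω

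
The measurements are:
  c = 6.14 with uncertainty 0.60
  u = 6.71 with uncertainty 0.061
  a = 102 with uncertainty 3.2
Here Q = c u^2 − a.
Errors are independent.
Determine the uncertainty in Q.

Let p = c·u^2 = 276. δp/p = √((1·δc/c)² + (2·δu/u)²) = √(0.00955 + 0.000331) = 0.0994, so δp = 27.5.
Q = p − a: δQ = √(δp² + δa²) = √(755 + 10.2) = 27.7

27.7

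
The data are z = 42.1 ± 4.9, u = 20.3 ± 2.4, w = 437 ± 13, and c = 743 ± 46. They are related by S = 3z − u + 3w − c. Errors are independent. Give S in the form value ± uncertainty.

Each term contributes (cᵢ δxᵢ)² to (δS)²:
  (3·δz)² = 216;  (δu)² = 5.76;  (3·δw)² = 1520;  (δc)² = 2120
δS = √(3860) = 62.1
S = 674.

674 ± 62.1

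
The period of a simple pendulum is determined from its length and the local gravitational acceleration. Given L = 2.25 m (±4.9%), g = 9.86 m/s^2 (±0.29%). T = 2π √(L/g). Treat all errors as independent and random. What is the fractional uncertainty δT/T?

T is a product of powers, so relative uncertainties combine in quadrature:
  (½·δL/L)² = (0.5×0.0490)² = 0.000600;  (−½·δg/g)² = (-0.5×0.00290)² = 2.1e-06
δT/T = √(0.000602) = 0.0245

0.0245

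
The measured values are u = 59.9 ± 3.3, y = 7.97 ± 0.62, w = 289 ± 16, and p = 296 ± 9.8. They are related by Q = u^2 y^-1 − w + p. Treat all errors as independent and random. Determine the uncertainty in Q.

Let h = u^2·y^-1 = 450. δh/h = √((2·δu/u)² + (-1·δy/y)²) = √(0.0121 + 0.00605) = 0.135, so δh = 60.7.
Q = h − w + p: δQ = √(δh² + δw² + δp²) = √(3690 + 256 + 96.0) = 63.6

63.6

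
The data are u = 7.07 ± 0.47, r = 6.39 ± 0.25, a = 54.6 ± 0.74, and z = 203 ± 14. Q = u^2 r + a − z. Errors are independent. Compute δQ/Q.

Let p = u^2·r = 319. δp/p = √((2·δu/u)² + (1·δr/r)²) = √(0.0177 + 0.00153) = 0.139, so δp = 44.3.
Q = p + a − z: δQ = √(δp² + δa² + δz²) = √(1960 + 0.548 + 196) = 46.4
Q = 171, so δQ/Q = 46.4/171 = 0.272.

0.272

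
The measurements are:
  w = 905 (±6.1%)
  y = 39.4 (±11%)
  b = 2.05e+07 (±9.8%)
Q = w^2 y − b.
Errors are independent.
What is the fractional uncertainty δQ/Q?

Let p = w^2·y = 3.23e+07. δp/p = √((2·δw/w)² + (1·δy/y)²) = √(0.0149 + 0.0121) = 0.164, so δp = 5.3e+06.
Q = p − b: δQ = √(δp² + δb²) = √(2.81e+13 + 4.04e+12) = 5.67e+06
Q = 1.18e+07, so δQ/Q = 5.67e+06/1.18e+07 = 0.482.

0.482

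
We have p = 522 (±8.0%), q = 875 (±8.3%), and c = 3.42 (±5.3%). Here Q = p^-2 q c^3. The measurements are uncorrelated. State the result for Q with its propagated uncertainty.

0.128 ± 0.0309

Each factor contributes (exponent × relative error)² to (δQ/Q)²:
  (-2·δp/p)² = (-2×0.0800)² = 0.0256;  (1·δq/q)² = (1×0.0830)² = 0.00689;  (3·δc/c)² = (3×0.0530)² = 0.0253
δQ/Q = √(0.0578) = 0.240
Q = 0.128, so δQ = 0.240 × 0.128 = 0.0309.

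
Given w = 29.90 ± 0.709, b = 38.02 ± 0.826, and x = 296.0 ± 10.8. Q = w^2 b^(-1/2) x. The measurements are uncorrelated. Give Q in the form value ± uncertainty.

42920 ± 2610

For a monomial Q ∝ w^2, b^(-1/2), x, fractional errors add in quadrature:
  (2·δw/w)² = (2×0.0237)² = 0.00225;  (−½·δb/b)² = (-0.5×0.0217)² = 0.000118;  (1·δx/x)² = (1×0.0365)² = 0.00133
δQ/Q = √(0.00370) = 0.0608
Q = 42920, so δQ = 0.0608 × 42920 = 2610.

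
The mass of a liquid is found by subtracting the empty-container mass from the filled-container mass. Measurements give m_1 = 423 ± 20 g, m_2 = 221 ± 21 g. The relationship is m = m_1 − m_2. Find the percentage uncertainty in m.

14.4%

Sums and differences: (δm)² = Σ (cᵢ δxᵢ)².
  (δm_1)² = 400;  (δm_2)² = 441
δm = √(841) = 29.0 g
m = 202 g, so δm/m = 29.0/202 = 0.144.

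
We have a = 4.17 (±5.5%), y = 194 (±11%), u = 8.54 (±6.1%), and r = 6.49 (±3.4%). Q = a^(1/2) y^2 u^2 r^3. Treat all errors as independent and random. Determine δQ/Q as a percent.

27.3%

For a monomial Q ∝ a^(1/2), y^2, u^2, r^3, fractional errors add in quadrature:
  (½·δa/a)² = (0.5×0.0550)² = 0.000756;  (2·δy/y)² = (2×0.110)² = 0.0484;  (2·δu/u)² = (2×0.0610)² = 0.0149;  (3·δr/r)² = (3×0.0340)² = 0.0104
δQ/Q = √(0.0744) = 0.273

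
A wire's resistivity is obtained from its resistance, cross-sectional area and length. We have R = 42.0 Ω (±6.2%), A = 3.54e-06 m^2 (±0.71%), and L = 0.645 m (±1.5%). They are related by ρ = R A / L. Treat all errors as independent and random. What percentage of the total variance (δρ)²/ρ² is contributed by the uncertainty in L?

(δρ/ρ)² = (1·δR/R)² + (1·δA/A)² + (-1·δL/L)²
  R term: (1×0.0620)² = 0.00384
  A term: (1×0.00710)² = 5.04e-05
  L term: (-1×0.0150)² = 0.000225
Total = 0.00412. Share from L = 0.000225/0.00412 = 0.0546.

5.46%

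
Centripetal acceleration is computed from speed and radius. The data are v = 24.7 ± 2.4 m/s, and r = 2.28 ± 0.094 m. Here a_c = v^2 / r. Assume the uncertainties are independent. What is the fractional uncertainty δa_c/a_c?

Each factor contributes (exponent × relative error)² to (δa_c/a_c)²:
  (2·δv/v)² = (2×0.0972)² = 0.0378;  (-1·δr/r)² = (-1×0.0412)² = 0.00170
δa_c/a_c = √(0.0395) = 0.199

0.199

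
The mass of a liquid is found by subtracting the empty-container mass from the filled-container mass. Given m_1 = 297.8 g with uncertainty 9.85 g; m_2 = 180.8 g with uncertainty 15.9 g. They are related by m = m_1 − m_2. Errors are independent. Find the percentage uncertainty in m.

16.0%

m is a linear combination, so absolute uncertainties add in quadrature:
  (δm_1)² = 97.0;  (δm_2)² = 253
δm = √(350) = 18.7 g
m = 117.0 g, so δm/m = 18.7/117.0 = 0.160.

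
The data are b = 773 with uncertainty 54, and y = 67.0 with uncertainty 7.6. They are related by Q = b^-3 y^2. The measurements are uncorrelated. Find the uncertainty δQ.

Q is a product of powers, so relative uncertainties combine in quadrature:
  (-3·δb/b)² = (-3×0.0699)² = 0.0439;  (2·δy/y)² = (2×0.113)² = 0.0515
δQ/Q = √(0.0954) = 0.309
Q = 9.72e-06, so δQ = 0.309 × 9.72e-06 = 3e-06.

3e-06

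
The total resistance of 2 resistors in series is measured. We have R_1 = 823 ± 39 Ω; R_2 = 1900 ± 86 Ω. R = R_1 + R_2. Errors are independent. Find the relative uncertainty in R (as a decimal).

Absolute uncertainties add in quadrature for a linear combination:
  (δR_1)² = 1520;  (δR_2)² = 7400
δR = √(8920) = 94.4 Ω
R = 2720 Ω, so δR/R = 94.4/2720 = 0.0347.

0.0347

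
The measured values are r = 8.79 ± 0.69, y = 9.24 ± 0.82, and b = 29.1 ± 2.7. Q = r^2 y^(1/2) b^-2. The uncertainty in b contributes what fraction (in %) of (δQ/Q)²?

56.4%

(δQ/Q)² = (2·δr/r)² + (½·δy/y)² + (-2·δb/b)²
  r term: (2×0.0785)² = 0.0246
  y term: (0.5×0.0887)² = 0.00197
  b term: (-2×0.0928)² = 0.0344
Total = 0.0611. Share from b = 0.0344/0.0611 = 0.564.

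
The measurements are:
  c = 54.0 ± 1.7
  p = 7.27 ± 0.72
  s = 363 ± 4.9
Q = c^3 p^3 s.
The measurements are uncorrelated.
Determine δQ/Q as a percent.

Products/powers → add relative errors in quadrature, weighted by exponent:
  (3·δc/c)² = (3×0.0315)² = 0.00892;  (3·δp/p)² = (3×0.0990)² = 0.0883;  (1·δs/s)² = (1×0.0135)² = 0.000182
δQ/Q = √(0.0974) = 0.312

31.2%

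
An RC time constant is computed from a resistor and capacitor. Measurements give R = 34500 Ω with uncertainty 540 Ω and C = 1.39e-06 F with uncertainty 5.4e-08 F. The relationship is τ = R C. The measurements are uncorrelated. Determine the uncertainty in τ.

τ is a product of powers, so relative uncertainties combine in quadrature:
  (1·δR/R)² = (1×0.0157)² = 0.000245;  (1·δC/C)² = (1×0.0388)² = 0.00151
δτ/τ = √(0.00175) = 0.0419
τ = 0.0480 s, so δτ = 0.0419 × 0.0480 = 0.00201 s.

0.00201 s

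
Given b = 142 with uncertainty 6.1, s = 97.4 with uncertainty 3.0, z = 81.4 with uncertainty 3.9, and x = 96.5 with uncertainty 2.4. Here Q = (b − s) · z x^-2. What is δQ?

0.0652

Let u = b − s = 44.6. δu = √(δb² + δs²) = √(37.2 + 9.00) = 6.80, so δu/u = 0.152.
Q is then a monomial in u, z, x:
δQ/Q = √((δu/u)² + (1·δz/z)² + (-2·δx/x)²) = √(0.0232 + 0.00230 + 0.00247) = 0.167
Q = 0.390, so δQ = 0.167 × 0.390 = 0.0652.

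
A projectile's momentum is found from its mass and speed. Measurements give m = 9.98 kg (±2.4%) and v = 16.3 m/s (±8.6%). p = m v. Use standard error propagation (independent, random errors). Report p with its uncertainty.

163 ± 14.5 kg·m/s

p is a product of powers, so relative uncertainties combine in quadrature:
  (1·δm/m)² = (1×0.0240)² = 0.000576;  (1·δv/v)² = (1×0.0860)² = 0.00740
δp/p = √(0.00797) = 0.0893
p = 163 kg·m/s, so δp = 0.0893 × 163 = 14.5 kg·m/s.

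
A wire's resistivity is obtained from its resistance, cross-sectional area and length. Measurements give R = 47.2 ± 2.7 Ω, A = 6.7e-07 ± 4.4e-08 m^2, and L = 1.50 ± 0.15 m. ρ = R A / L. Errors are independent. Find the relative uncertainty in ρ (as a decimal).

0.133

Products/powers → add relative errors in quadrature, weighted by exponent:
  (1·δR/R)² = (1×0.0572)² = 0.00327;  (1·δA/A)² = (1×0.0657)² = 0.00431;  (-1·δL/L)² = (-1×0.100)² = 0.0100
δρ/ρ = √(0.0176) = 0.133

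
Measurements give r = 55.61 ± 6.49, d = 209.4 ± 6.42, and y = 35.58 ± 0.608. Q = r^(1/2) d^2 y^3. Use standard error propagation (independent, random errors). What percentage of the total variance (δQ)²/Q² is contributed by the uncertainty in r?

(δQ/Q)² = (½·δr/r)² + (2·δd/d)² + (3·δy/y)²
  r term: (0.5×0.117)² = 0.00341
  d term: (2×0.0307)² = 0.00376
  y term: (3×0.0171)² = 0.00263
Total = 0.00979. Share from r = 0.00341/0.00979 = 0.348.

34.8%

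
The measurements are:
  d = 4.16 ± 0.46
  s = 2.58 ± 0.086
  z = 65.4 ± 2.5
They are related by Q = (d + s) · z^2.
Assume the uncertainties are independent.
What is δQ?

2980

Let u = d + s = 6.74. δu = √(δd² + δs²) = √(0.212 + 0.00740) = 0.468, so δu/u = 0.0694.
Q is then a monomial in u, z:
δQ/Q = √((δu/u)² + (2·δz/z)²) = √(0.00482 + 0.00584) = 0.103
Q = 28800, so δQ = 0.103 × 28800 = 2980.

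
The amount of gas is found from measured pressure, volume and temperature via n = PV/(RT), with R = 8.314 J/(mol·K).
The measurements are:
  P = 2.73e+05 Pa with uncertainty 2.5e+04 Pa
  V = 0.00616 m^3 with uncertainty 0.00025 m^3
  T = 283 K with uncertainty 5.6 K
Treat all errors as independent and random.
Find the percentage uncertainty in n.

Relative error in a monomial: (δn/n)² = Σ (nᵢ · δxᵢ/xᵢ)².
  (1·δP/P)² = (1×0.0916)² = 0.00839;  (1·δV/V)² = (1×0.0406)² = 0.00165;  (-1·δT/T)² = (-1×0.0198)² = 0.000392
δn/n = √(0.0104) = 0.102

10.2%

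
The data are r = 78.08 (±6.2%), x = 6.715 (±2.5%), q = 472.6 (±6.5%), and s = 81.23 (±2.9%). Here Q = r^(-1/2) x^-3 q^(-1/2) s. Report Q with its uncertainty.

Relative error in a monomial: (δQ/Q)² = Σ (nᵢ · δxᵢ/xᵢ)².
  (−½·δr/r)² = (-0.5×0.0620)² = 0.000961;  (-3·δx/x)² = (-3×0.0250)² = 0.00563;  (−½·δq/q)² = (-0.5×0.0650)² = 0.00106;  (1·δs/s)² = (1×0.0290)² = 0.000841
δQ/Q = √(0.00848) = 0.0921
Q = 0.001397, so δQ = 0.0921 × 0.001397 = 0.000129.

0.001397 ± 0.000129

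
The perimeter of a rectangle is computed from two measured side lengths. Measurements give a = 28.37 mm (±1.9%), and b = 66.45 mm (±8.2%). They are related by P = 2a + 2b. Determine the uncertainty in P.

11.0 mm

Absolute uncertainties add in quadrature for a linear combination:
  (2·δa)² = 1.16;  (2·δb)² = 119
δP = √(120) = 11.0 mm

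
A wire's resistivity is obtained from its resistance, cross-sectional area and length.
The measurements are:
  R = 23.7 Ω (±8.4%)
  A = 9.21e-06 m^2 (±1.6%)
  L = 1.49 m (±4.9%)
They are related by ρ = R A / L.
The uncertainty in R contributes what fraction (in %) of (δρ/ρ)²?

72.6%

(δρ/ρ)² = (1·δR/R)² + (1·δA/A)² + (-1·δL/L)²
  R term: (1×0.0840)² = 0.00706
  A term: (1×0.0160)² = 0.000256
  L term: (-1×0.0490)² = 0.00240
Total = 0.00971. Share from R = 0.00706/0.00971 = 0.726.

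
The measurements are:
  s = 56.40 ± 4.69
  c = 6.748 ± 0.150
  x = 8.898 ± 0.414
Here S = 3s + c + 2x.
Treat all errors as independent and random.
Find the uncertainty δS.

14.1

Sums and differences: (δS)² = Σ (cᵢ δxᵢ)².
  (3·δs)² = 198;  (δc)² = 0.0225;  (2·δx)² = 0.686
δS = √(199) = 14.1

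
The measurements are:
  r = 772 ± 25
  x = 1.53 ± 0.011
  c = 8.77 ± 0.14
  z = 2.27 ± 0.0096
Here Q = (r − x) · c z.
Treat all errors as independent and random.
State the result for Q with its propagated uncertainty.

Let u = r − x = 770. δu = √(δr² + δx²) = √(625 + 0.000121) = 25.0, so δu/u = 0.0324.
Q is then a monomial in u, c, z:
δQ/Q = √((δu/u)² + (1·δc/c)² + (1·δz/z)²) = √(0.00105 + 0.000255 + 1.79e-05) = 0.0364
Q = 15300, so δQ = 0.0364 × 15300 = 558.

15300 ± 558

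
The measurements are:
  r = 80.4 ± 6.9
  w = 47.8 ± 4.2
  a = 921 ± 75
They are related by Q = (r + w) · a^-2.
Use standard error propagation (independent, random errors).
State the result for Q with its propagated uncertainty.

(1.51 ± 0.264) × 10^-4

Let u = r + w = 128. δu = √(δr² + δw²) = √(47.6 + 17.6) = 8.08, so δu/u = 0.0630.
Q is then a monomial in u, a:
δQ/Q = √((δu/u)² + (-2·δa/a)²) = √(0.00397 + 0.0265) = 0.175
Q = 0.000151, so δQ = 0.175 × 0.000151 = 2.64e-05.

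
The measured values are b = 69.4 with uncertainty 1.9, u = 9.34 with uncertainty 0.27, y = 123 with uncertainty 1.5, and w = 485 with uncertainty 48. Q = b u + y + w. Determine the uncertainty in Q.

Let p = b·u = 648. δp/p = √((1·δb/b)² + (1·δu/u)²) = √(0.000750 + 0.000836) = 0.0398, so δp = 25.8.
Q = p + y + w: δQ = √(δp² + δy² + δw²) = √(666 + 2.25 + 2300) = 54.5

54.5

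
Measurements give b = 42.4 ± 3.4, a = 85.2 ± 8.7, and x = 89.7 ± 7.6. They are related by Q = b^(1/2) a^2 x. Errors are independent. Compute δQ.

9.53e+05

Each factor contributes (exponent × relative error)² to (δQ/Q)²:
  (½·δb/b)² = (0.5×0.0802)² = 0.00161;  (2·δa/a)² = (2×0.102)² = 0.0417;  (1·δx/x)² = (1×0.0847)² = 0.00718
δQ/Q = √(0.0505) = 0.225
Q = 4.24e+06, so δQ = 0.225 × 4.24e+06 = 9.53e+05.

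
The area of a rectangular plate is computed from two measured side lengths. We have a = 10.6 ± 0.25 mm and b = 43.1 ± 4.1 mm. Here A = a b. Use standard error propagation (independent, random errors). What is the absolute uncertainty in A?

44.8 mm^2

Relative error in a monomial: (δA/A)² = Σ (nᵢ · δxᵢ/xᵢ)².
  (1·δa/a)² = (1×0.0236)² = 0.000556;  (1·δb/b)² = (1×0.0951)² = 0.00905
δA/A = √(0.00961) = 0.0980
A = 457 mm^2, so δA = 0.0980 × 457 = 44.8 mm^2.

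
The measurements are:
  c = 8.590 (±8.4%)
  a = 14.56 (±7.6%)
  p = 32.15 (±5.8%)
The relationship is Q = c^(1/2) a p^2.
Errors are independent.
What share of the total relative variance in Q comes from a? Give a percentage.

(δQ/Q)² = (½·δc/c)² + (1·δa/a)² + (2·δp/p)²
  c term: (0.5×0.0840)² = 0.00176
  a term: (1×0.0760)² = 0.00578
  p term: (2×0.0580)² = 0.0135
Total = 0.0210. Share from a = 0.00578/0.0210 = 0.275.

27.5%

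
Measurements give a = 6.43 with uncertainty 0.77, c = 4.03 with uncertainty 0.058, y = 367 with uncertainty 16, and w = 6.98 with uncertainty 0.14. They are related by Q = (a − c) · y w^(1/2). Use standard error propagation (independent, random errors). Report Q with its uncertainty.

Let u = a − c = 2.40. δu = √(δa² + δc²) = √(0.593 + 0.00336) = 0.772, so δu/u = 0.322.
Q is then a monomial in u, y, w:
δQ/Q = √((δu/u)² + (1·δy/y)² + (½·δw/w)²) = √(0.104 + 0.00190 + 0.000101) = 0.325
Q = 2330, so δQ = 0.325 × 2330 = 756.

2330 ± 756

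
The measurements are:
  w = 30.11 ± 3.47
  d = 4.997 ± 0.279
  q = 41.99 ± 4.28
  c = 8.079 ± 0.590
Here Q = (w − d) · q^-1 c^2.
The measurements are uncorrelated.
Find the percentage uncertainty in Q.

Let u = w − d = 25.11. δu = √(δw² + δd²) = √(12.0 + 0.0778) = 3.48, so δu/u = 0.139.
Q is then a monomial in u, q, c:
δQ/Q = √((δu/u)² + (-1·δq/q)² + (2·δc/c)²) = √(0.0192 + 0.0104 + 0.0213) = 0.226

22.6%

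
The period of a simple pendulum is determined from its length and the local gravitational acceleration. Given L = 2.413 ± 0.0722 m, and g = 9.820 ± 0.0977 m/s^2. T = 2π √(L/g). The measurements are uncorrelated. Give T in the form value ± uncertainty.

Products/powers → add relative errors in quadrature, weighted by exponent:
  (½·δL/L)² = (0.5×0.0299)² = 0.000224;  (−½·δg/g)² = (-0.5×0.00995)² = 2.47e-05
δT/T = √(0.000249) = 0.0158
T = 3.115 s, so δT = 0.0158 × 3.115 = 0.0491 s.

3.115 ± 0.0491 s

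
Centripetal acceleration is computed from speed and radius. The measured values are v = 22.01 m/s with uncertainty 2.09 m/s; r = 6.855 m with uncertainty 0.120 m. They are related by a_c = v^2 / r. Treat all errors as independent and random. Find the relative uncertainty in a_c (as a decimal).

0.191

Products/powers → add relative errors in quadrature, weighted by exponent:
  (2·δv/v)² = (2×0.0950)² = 0.0361;  (-1·δr/r)² = (-1×0.0175)² = 0.000306
δa_c/a_c = √(0.0364) = 0.191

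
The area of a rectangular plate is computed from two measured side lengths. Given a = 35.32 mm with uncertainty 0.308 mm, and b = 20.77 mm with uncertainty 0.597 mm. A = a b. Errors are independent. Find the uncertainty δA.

Each factor contributes (exponent × relative error)² to (δA/A)²:
  (1·δa/a)² = (1×0.00872)² = 7.6e-05;  (1·δb/b)² = (1×0.0287)² = 0.000826
δA/A = √(0.000902) = 0.0300
A = 733.6 mm^2, so δA = 0.0300 × 733.6 = 22.0 mm^2.

22.0 mm^2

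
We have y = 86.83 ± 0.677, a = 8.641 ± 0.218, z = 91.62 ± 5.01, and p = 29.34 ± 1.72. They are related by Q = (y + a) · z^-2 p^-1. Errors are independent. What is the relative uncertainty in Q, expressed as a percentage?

Let u = y + a = 95.47. δu = √(δy² + δa²) = √(0.458 + 0.0475) = 0.711, so δu/u = 0.00745.
Q is then a monomial in u, z, p:
δQ/Q = √((δu/u)² + (-2·δz/z)² + (-1·δp/p)²) = √(5.55e-05 + 0.0120 + 0.00344) = 0.124

12.4%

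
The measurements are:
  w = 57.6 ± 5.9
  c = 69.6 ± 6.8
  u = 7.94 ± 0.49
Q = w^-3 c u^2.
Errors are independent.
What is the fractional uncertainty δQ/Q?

0.345

Products/powers → add relative errors in quadrature, weighted by exponent:
  (-3·δw/w)² = (-3×0.102)² = 0.0944;  (1·δc/c)² = (1×0.0977)² = 0.00955;  (2·δu/u)² = (2×0.0617)² = 0.0152
δQ/Q = √(0.119) = 0.345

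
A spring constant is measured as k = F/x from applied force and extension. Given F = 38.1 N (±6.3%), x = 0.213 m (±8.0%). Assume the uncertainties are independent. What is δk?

18.2 N/m

Each factor contributes (exponent × relative error)² to (δk/k)²:
  (1·δF/F)² = (1×0.0630)² = 0.00397;  (-1·δx/x)² = (-1×0.0800)² = 0.00640
δk/k = √(0.0104) = 0.102
k = 179 N/m, so δk = 0.102 × 179 = 18.2 N/m.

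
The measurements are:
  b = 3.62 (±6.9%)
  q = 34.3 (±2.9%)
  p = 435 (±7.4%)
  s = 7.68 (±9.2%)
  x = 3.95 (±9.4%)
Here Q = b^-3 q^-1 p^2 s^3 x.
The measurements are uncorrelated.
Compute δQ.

80800

For a monomial Q ∝ b^-3, q^-1, p^2, s^3, x, fractional errors add in quadrature:
  (-3·δb/b)² = (-3×0.0690)² = 0.0428;  (-1·δq/q)² = (-1×0.0290)² = 0.000841;  (2·δp/p)² = (2×0.0740)² = 0.0219;  (3·δs/s)² = (3×0.0920)² = 0.0762;  (1·δx/x)² = (1×0.0940)² = 0.00884
δQ/Q = √(0.151) = 0.388
Q = 2.08e+05, so δQ = 0.388 × 2.08e+05 = 80800.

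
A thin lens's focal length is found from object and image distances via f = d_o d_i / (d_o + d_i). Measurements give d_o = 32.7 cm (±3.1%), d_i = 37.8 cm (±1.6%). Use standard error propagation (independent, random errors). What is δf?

∂f/∂d_o = (d_i/(d_o+d_i))² = 0.287;  ∂f/∂d_i = (d_o/(d_o+d_i))² = 0.215
δf = √((∂f/∂d_o · δd_o)² + (∂f/∂d_i · δd_i)²) = √(0.0849 + 0.0169) = 0.319 cm

0.319 cm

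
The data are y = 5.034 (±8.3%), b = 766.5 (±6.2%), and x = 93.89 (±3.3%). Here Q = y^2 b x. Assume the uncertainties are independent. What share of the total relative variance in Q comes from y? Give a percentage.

84.8%

(δQ/Q)² = (2·δy/y)² + (1·δb/b)² + (1·δx/x)²
  y term: (2×0.0830)² = 0.0276
  b term: (1×0.0620)² = 0.00384
  x term: (1×0.0330)² = 0.00109
Total = 0.0325. Share from y = 0.0276/0.0325 = 0.848.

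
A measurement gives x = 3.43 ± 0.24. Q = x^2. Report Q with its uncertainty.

Since Q is a product/quotient, work with relative uncertainties:
  (2·δx/x)² = (2×0.0700)² = 0.0196
δQ/Q = √(0.0196) = 0.140
Q = 11.8, so δQ = 0.140 × 11.8 = 1.65.

11.8 ± 1.65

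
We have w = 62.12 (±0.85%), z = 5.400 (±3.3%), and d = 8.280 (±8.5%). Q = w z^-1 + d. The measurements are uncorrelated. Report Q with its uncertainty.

19.78 ± 0.806

Let p = w·z^-1 = 11.50. δp/p = √((1·δw/w)² + (-1·δz/z)²) = √(7.23e-05 + 0.00109) = 0.0341, so δp = 0.392.
Q = p + d: δQ = √(δp² + δd²) = √(0.154 + 0.495) = 0.806
Q = 19.78.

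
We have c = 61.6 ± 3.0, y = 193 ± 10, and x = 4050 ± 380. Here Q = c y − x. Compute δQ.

Let p = c·y = 11900. δp/p = √((1·δc/c)² + (1·δy/y)²) = √(0.00237 + 0.00268) = 0.0711, so δp = 845.
Q = p − x: δQ = √(δp² + δx²) = √(7.15e+05 + 1.44e+05) = 927

927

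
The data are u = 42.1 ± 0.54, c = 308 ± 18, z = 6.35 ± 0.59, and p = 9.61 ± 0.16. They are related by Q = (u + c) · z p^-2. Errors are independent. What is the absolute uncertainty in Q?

Let w = u + c = 350. δw = √(δu² + δc²) = √(0.292 + 324) = 18.0, so δw/w = 0.0514.
Q is then a monomial in w, z, p:
δQ/Q = √((δw/w)² + (1·δz/z)² + (-2·δp/p)²) = √(0.00265 + 0.00863 + 0.00111) = 0.111
Q = 24.1, so δQ = 0.111 × 24.1 = 2.68.

2.68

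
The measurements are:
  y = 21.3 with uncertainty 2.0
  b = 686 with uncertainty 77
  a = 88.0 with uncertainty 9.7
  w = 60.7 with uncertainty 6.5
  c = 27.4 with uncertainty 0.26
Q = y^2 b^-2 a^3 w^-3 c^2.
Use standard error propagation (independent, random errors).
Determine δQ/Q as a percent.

Relative error in a monomial: (δQ/Q)² = Σ (nᵢ · δxᵢ/xᵢ)².
  (2·δy/y)² = (2×0.0939)² = 0.0353;  (-2·δb/b)² = (-2×0.112)² = 0.0504;  (3·δa/a)² = (3×0.110)² = 0.109;  (-3·δw/w)² = (-3×0.107)² = 0.103;  (2·δc/c)² = (2×0.00949)² = 0.000360
δQ/Q = √(0.299) = 0.546

54.6%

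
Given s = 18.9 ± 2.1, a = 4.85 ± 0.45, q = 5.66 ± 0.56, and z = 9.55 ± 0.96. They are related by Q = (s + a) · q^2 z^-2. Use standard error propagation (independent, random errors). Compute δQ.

2.47

Let u = s + a = 23.8. δu = √(δs² + δa²) = √(4.41 + 0.203) = 2.15, so δu/u = 0.0904.
Q is then a monomial in u, q, z:
δQ/Q = √((δu/u)² + (2·δq/q)² + (-2·δz/z)²) = √(0.00818 + 0.0392 + 0.0404) = 0.296
Q = 8.34, so δQ = 0.296 × 8.34 = 2.47.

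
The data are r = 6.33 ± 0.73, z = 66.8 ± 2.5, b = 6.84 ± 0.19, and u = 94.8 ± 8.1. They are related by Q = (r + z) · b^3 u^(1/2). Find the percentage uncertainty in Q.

Let w = r + z = 73.1. δw = √(δr² + δz²) = √(0.533 + 6.25) = 2.60, so δw/w = 0.0356.
Q is then a monomial in w, b, u:
δQ/Q = √((δw/w)² + (3·δb/b)² + (½·δu/u)²) = √(0.00127 + 0.00694 + 0.00183) = 0.100

10.0%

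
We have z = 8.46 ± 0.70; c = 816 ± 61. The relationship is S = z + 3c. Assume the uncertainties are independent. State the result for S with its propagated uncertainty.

2460 ± 183

S is a linear combination, so absolute uncertainties add in quadrature:
  (δz)² = 0.490;  (3·δc)² = 33500
δS = √(33500) = 183
S = 2460.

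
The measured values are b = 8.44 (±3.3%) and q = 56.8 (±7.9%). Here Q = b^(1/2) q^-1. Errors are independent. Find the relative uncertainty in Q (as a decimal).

Since Q is a product/quotient, work with relative uncertainties:
  (½·δb/b)² = (0.5×0.0330)² = 0.000272;  (-1·δq/q)² = (-1×0.0790)² = 0.00624
δQ/Q = √(0.00651) = 0.0807

0.0807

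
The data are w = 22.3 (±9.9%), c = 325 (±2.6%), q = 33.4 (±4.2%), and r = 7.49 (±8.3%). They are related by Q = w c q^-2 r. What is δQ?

7.60

Relative error in a monomial: (δQ/Q)² = Σ (nᵢ · δxᵢ/xᵢ)².
  (1·δw/w)² = (1×0.0990)² = 0.00980;  (1·δc/c)² = (1×0.0260)² = 0.000676;  (-2·δq/q)² = (-2×0.0420)² = 0.00706;  (1·δr/r)² = (1×0.0830)² = 0.00689
δQ/Q = √(0.0244) = 0.156
Q = 48.7, so δQ = 0.156 × 48.7 = 7.60.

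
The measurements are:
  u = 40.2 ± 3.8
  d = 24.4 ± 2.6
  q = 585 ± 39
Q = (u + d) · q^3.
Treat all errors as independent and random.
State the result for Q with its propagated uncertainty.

(1.29 ± 0.275) × 10^10

Let w = u + d = 64.6. δw = √(δu² + δd²) = √(14.4 + 6.76) = 4.60, so δw/w = 0.0713.
Q is then a monomial in w, q:
δQ/Q = √((δw/w)² + (3·δq/q)²) = √(0.00508 + 0.0400) = 0.212
Q = 1.29e+10, so δQ = 0.212 × 1.29e+10 = 2.75e+09.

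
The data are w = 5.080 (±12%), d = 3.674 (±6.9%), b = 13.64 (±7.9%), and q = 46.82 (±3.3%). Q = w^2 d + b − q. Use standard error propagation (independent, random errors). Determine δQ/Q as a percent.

Let p = w^2·d = 94.81. δp/p = √((2·δw/w)² + (1·δd/d)²) = √(0.0576 + 0.00476) = 0.250, so δp = 23.7.
Q = p + b − q: δQ = √(δp² + δb² + δq²) = √(561 + 1.16 + 2.39) = 23.8
Q = 61.63, so δQ/Q = 23.8/61.63 = 0.385.

38.5%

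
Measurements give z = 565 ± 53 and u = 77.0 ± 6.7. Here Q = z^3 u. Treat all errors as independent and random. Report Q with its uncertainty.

Each factor contributes (exponent × relative error)² to (δQ/Q)²:
  (3·δz/z)² = (3×0.0938)² = 0.0792;  (1·δu/u)² = (1×0.0870)² = 0.00757
δQ/Q = √(0.0868) = 0.295
Q = 1.39e+10, so δQ = 0.295 × 1.39e+10 = 4.09e+09.

(1.39 ± 0.409) × 10^10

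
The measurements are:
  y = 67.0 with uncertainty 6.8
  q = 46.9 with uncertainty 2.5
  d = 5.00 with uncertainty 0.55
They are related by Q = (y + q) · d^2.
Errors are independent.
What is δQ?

652

Let u = y + q = 114. δu = √(δy² + δq²) = √(46.2 + 6.25) = 7.24, so δu/u = 0.0636.
Q is then a monomial in u, d:
δQ/Q = √((δu/u)² + (2·δd/d)²) = √(0.00405 + 0.0484) = 0.229
Q = 2850, so δQ = 0.229 × 2850 = 652.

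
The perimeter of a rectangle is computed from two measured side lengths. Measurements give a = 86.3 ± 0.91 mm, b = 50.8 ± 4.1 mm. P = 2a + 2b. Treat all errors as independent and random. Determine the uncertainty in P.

8.40 mm

P is a linear combination, so absolute uncertainties add in quadrature:
  (2·δa)² = 3.31;  (2·δb)² = 67.2
δP = √(70.6) = 8.40 mm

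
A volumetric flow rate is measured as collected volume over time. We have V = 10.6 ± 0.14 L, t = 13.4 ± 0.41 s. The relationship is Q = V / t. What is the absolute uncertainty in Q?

0.0264 L/s

Products/powers → add relative errors in quadrature, weighted by exponent:
  (1·δV/V)² = (1×0.0132)² = 0.000174;  (-1·δt/t)² = (-1×0.0306)² = 0.000936
δQ/Q = √(0.00111) = 0.0333
Q = 0.791 L/s, so δQ = 0.0333 × 0.791 = 0.0264 L/s.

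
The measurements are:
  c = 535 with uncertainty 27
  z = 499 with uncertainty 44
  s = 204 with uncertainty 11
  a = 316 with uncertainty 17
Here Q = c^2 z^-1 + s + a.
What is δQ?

Let p = c^2·z^-1 = 574. δp/p = √((2·δc/c)² + (-1·δz/z)²) = √(0.0102 + 0.00778) = 0.134, so δp = 76.9.
Q = p + s + a: δQ = √(δp² + δs² + δa²) = √(5910 + 121 + 289) = 79.5

79.5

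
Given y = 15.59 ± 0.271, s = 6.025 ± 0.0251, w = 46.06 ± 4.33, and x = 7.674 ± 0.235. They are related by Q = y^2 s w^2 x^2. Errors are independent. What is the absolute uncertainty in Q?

3.67e+07

Q is a product of powers, so relative uncertainties combine in quadrature:
  (2·δy/y)² = (2×0.0174)² = 0.00121;  (1·δs/s)² = (1×0.00417)² = 1.74e-05;  (2·δw/w)² = (2×0.0940)² = 0.0353;  (2·δx/x)² = (2×0.0306)² = 0.00375
δQ/Q = √(0.0403) = 0.201
Q = 1.83e+08, so δQ = 0.201 × 1.83e+08 = 3.67e+07.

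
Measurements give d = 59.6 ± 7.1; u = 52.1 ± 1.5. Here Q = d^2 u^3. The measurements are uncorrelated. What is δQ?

Q is a product of powers, so relative uncertainties combine in quadrature:
  (2·δd/d)² = (2×0.119)² = 0.0568;  (3·δu/u)² = (3×0.0288)² = 0.00746
δQ/Q = √(0.0642) = 0.253
Q = 5.02e+08, so δQ = 0.253 × 5.02e+08 = 1.27e+08.

1.27e+08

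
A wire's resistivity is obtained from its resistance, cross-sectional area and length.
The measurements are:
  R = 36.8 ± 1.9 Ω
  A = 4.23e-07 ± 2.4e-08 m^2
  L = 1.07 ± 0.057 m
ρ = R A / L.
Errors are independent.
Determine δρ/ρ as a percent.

Since ρ is a product/quotient, work with relative uncertainties:
  (1·δR/R)² = (1×0.0516)² = 0.00267;  (1·δA/A)² = (1×0.0567)² = 0.00322;  (-1·δL/L)² = (-1×0.0533)² = 0.00284
δρ/ρ = √(0.00872) = 0.0934

9.34%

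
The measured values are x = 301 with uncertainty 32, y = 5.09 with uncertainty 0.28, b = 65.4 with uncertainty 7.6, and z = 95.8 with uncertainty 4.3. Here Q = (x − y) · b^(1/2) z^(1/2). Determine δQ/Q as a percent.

12.5%

Let u = x − y = 296. δu = √(δx² + δy²) = √(1020 + 0.0784) = 32.0, so δu/u = 0.108.
Q is then a monomial in u, b, z:
δQ/Q = √((δu/u)² + (½·δb/b)² + (½·δz/z)²) = √(0.0117 + 0.00338 + 0.000504) = 0.125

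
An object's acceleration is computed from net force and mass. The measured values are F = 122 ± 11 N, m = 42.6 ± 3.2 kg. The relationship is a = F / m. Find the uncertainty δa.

0.336 m/s^2

Relative error in a monomial: (δa/a)² = Σ (nᵢ · δxᵢ/xᵢ)².
  (1·δF/F)² = (1×0.0902)² = 0.00813;  (-1·δm/m)² = (-1×0.0751)² = 0.00564
δa/a = √(0.0138) = 0.117
a = 2.86 m/s^2, so δa = 0.117 × 2.86 = 0.336 m/s^2.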